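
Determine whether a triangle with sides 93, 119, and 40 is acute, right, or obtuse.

obtuse

Compare the square of the longest side to the sum of squares of the other two: 40² + 93² = 10249 < 14161 = 119².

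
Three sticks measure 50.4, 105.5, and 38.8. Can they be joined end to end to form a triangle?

No

The longest side is 105.5, but the other two sum to only 89.2.
89.2 < 105.5, so the triangle inequality fails.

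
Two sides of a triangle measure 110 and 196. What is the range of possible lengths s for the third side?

By the triangle inequality, s must be less than 110 + 196 = 306 and greater than |110 − 196| = 86.

86 < s < 306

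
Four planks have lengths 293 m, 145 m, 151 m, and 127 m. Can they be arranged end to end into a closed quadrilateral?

Yes

A quadrilateral exists iff every side is shorter than the sum of the others — equivalently, the longest side is less than the sum of the rest.
Longest side 293 < 423 (sum of the remaining 3), so yes.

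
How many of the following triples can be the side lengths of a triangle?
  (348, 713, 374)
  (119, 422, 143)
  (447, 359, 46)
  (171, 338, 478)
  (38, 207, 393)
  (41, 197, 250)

2

(348,374,713): 348+374 > 713 → valid
(119,143,422): 119+143 ≤ 422 → not valid
(46,359,447): 46+359 ≤ 447 → not valid
(171,338,478): 171+338 > 478 → valid
(38,207,393): 38+207 ≤ 393 → not valid
(41,197,250): 41+197 ≤ 250 → not valid
2 of the 6 triples form a triangle.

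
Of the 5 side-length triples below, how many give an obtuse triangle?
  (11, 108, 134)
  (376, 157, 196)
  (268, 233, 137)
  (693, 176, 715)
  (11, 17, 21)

(11,108,134): 11+108 ≤ 134, not a triangle
(376,157,196): 157+196 ≤ 376, not a triangle
(268,233,137): 137²+233² = 73058 > 71824 = 268² → acute
(693,176,715): 176²+693² = 511225 = 715² → right
(11,17,21): 11²+17² = 410 < 441 = 21² → obtuse
1 of the 5 is obtuse.

1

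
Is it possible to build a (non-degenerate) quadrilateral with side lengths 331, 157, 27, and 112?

For a quadrilateral, each side must be shorter than the sum of the others.
Here the longest side is 331, but the remaining 3 sides sum to only 296.

No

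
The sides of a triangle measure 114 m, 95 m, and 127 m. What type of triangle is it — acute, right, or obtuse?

acute

Compare the square of the longest side to the sum of squares of the other two: 95² + 114² = 22021 > 16129 = 127².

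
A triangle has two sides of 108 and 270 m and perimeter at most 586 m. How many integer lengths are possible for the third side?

Triangle inequality: 162 < x < 378. Perimeter ≤ 586 gives x ≤ 586 − 108 − 270 = 208.
So 162 < x ≤ 208; integers 163 through 208: 46 values.

46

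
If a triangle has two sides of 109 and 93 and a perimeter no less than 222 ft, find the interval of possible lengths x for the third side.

20 ≤ x < 202

Triangle inequality alone gives 16 < x < 202.
The perimeter condition gives x ≥ 222 − 109 − 93 = 20.
Intersecting the two: 20 ≤ x < 202.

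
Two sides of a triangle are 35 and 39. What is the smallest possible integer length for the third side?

The third side must be strictly greater than |35 − 39| = 4.
The smallest integer above 4 is 5.

5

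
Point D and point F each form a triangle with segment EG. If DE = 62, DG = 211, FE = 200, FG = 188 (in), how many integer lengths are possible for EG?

123

From triangle DEG: 149 < EG < 273.
From triangle FEG: 12 < EG < 388.
Intersection: 149 < EG < 273, so integers 150 through 272: 123 values.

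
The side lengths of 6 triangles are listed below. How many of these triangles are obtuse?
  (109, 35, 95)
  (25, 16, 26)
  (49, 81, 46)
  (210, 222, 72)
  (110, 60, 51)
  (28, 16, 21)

4

(109,35,95): 35²+95² = 10250 < 11881 = 109² → obtuse
(25,16,26): 16²+25² = 881 > 676 = 26² → acute
(49,81,46): 46²+49² = 4517 < 6561 = 81² → obtuse
(210,222,72): 72²+210² = 49284 = 222² → right
(110,60,51): 51²+60² = 6201 < 12100 = 110² → obtuse
(28,16,21): 16²+21² = 697 < 784 = 28² → obtuse
4 of the 6 are obtuse.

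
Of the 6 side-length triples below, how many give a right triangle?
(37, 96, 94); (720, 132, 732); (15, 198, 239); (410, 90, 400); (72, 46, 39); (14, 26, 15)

2

(37,96,94): 37²+94² = 10205 > 9216 = 96² → acute
(720,132,732): 132²+720² = 535824 = 732² → right
(15,198,239): 15+198 ≤ 239, not a triangle
(410,90,400): 90²+400² = 168100 = 410² → right
(72,46,39): 39²+46² = 3637 < 5184 = 72² → obtuse
(14,26,15): 14²+15² = 421 < 676 = 26² → obtuse
2 of the 6 are right.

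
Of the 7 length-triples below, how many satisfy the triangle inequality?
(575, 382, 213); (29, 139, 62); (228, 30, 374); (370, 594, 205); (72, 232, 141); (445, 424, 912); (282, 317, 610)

1

(213,382,575): 213+382 > 575 → valid
(29,62,139): 29+62 ≤ 139 → not valid
(30,228,374): 30+228 ≤ 374 → not valid
(205,370,594): 205+370 ≤ 594 → not valid
(72,141,232): 72+141 ≤ 232 → not valid
(424,445,912): 424+445 ≤ 912 → not valid
(282,317,610): 282+317 ≤ 610 → not valid
1 of the 7 triples forms a triangle.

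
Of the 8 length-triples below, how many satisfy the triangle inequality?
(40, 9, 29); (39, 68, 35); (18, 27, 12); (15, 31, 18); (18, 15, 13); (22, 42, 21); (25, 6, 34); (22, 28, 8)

(9,29,40): 9+29 ≤ 40 → not valid
(35,39,68): 35+39 > 68 → valid
(12,18,27): 12+18 > 27 → valid
(15,18,31): 15+18 > 31 → valid
(13,15,18): 13+15 > 18 → valid
(21,22,42): 21+22 > 42 → valid
(6,25,34): 6+25 ≤ 34 → not valid
(8,22,28): 8+22 > 28 → valid
6 of the 8 triples form a triangle.

6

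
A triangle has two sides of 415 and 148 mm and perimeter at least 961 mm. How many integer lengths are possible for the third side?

165

Triangle inequality: 267 < x < 563. Perimeter ≥ 961 gives x ≥ 961 − 415 − 148 = 398.
So 398 ≤ x < 563; integers 398 through 562: 165 values.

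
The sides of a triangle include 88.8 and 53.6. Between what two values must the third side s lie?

35.2 < s < 142.4

By the triangle inequality, s must be less than 88.8 + 53.6 = 142.4 and greater than |88.8 − 53.6| = 35.2.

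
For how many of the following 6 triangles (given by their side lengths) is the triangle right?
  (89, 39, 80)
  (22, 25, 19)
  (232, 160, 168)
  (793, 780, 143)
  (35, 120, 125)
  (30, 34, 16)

(89,39,80): 39²+80² = 7921 = 89² → right
(22,25,19): 19²+22² = 845 > 625 = 25² → acute
(232,160,168): 160²+168² = 53824 = 232² → right
(793,780,143): 143²+780² = 628849 = 793² → right
(35,120,125): 35²+120² = 15625 = 125² → right
(30,34,16): 16²+30² = 1156 = 34² → right
5 of the 6 are right.

5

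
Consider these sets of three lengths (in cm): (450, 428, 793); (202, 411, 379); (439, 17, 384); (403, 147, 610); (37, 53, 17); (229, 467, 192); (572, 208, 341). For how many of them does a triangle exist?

(428,450,793): 428+450 > 793 → valid
(202,379,411): 202+379 > 411 → valid
(17,384,439): 17+384 ≤ 439 → not valid
(147,403,610): 147+403 ≤ 610 → not valid
(17,37,53): 17+37 > 53 → valid
(192,229,467): 192+229 ≤ 467 → not valid
(208,341,572): 208+341 ≤ 572 → not valid
3 of the 7 triples form a triangle.

3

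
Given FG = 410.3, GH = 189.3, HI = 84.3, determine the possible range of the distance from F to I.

The maximum is all hops collinear in one direction: 410.3 + 189.3 + 84.3 = 683.9.
The longest hop is 410.3; the others sum to 273.6. Folding the others back against it leaves at least 410.3 − 273.6 = 136.7.

136.7 ≤ FI ≤ 683.9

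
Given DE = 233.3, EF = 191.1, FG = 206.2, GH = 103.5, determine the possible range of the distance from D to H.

0 ≤ DH ≤ 734.1

The maximum is all hops collinear in one direction: 233.3 + 191.1 + 206.2 + 103.5 = 734.1.
The longest hop is 233.3; the others sum to 500.8. Since 233.3 ≤ 500.8, the path can fold back on itself completely, so the minimum distance is 0.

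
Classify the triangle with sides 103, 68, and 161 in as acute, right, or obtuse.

obtuse

Compare the square of the longest side to the sum of squares of the other two: 68² + 103² = 15233 < 25921 = 161².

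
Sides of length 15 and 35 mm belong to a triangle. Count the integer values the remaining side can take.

The third side lies in the open interval (20, 50).
Integers from 21 to 49 inclusive: 49 − 21 + 1 = 29.

29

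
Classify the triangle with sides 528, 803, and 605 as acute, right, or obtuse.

Compare the square of the longest side to the sum of squares of the other two: 528² + 605² = 644809 = 803².

right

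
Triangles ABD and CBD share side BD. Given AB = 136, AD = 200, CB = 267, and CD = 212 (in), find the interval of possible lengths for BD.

64 < BD < 336

From triangle ABD: |136 − 200| < BD < 136 + 200, i.e. 64 < BD < 336.
From triangle CBD: 55 < BD < 479.
Both must hold, so BD lies in the intersection.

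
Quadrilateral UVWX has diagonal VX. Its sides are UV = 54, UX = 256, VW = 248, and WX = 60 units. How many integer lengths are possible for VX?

105

From triangle UVX: 202 < VX < 310.
From triangle WVX: 188 < VX < 308.
Intersection: 202 < VX < 308, so integers 203 through 307: 105 values.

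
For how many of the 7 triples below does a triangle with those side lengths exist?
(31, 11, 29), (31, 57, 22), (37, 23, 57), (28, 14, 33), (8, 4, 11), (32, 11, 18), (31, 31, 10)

(11,29,31): 11+29 > 31 → valid
(22,31,57): 22+31 ≤ 57 → not valid
(23,37,57): 23+37 > 57 → valid
(14,28,33): 14+28 > 33 → valid
(4,8,11): 4+8 > 11 → valid
(11,18,32): 11+18 ≤ 32 → not valid
(10,31,31): 10+31 > 31 → valid
5 of the 7 triples form a triangle.

5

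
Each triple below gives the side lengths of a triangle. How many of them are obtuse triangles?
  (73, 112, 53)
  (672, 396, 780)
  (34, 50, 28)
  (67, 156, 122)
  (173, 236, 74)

4

(73,112,53): 53²+73² = 8138 < 12544 = 112² → obtuse
(672,396,780): 396²+672² = 608400 = 780² → right
(34,50,28): 28²+34² = 1940 < 2500 = 50² → obtuse
(67,156,122): 67²+122² = 19373 < 24336 = 156² → obtuse
(173,236,74): 74²+173² = 35405 < 55696 = 236² → obtuse
4 of the 5 are obtuse.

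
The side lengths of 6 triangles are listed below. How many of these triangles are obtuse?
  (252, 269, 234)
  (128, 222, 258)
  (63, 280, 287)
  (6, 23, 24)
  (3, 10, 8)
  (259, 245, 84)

(252,269,234): 234²+252² = 118260 > 72361 = 269² → acute
(128,222,258): 128²+222² = 65668 < 66564 = 258² → obtuse
(63,280,287): 63²+280² = 82369 = 287² → right
(6,23,24): 6²+23² = 565 < 576 = 24² → obtuse
(3,10,8): 3²+8² = 73 < 100 = 10² → obtuse
(259,245,84): 84²+245² = 67081 = 259² → right
3 of the 6 are obtuse.

3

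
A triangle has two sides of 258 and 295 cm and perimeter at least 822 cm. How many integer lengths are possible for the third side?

284

Triangle inequality: 37 < x < 553. Perimeter ≥ 822 gives x ≥ 822 − 258 − 295 = 269.
So 269 ≤ x < 553; integers 269 through 552: 284 values.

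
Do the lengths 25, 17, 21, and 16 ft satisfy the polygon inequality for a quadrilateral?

Yes

A quadrilateral exists iff every side is shorter than the sum of the others — equivalently, the longest side is less than the sum of the rest.
Longest side 25 < 54 (sum of the remaining 3), so yes.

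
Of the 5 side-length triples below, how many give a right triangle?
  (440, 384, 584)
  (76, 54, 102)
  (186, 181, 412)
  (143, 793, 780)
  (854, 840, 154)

3

(440,384,584): 384²+440² = 341056 = 584² → right
(76,54,102): 54²+76² = 8692 < 10404 = 102² → obtuse
(186,181,412): 181+186 ≤ 412, not a triangle
(143,793,780): 143²+780² = 628849 = 793² → right
(854,840,154): 154²+840² = 729316 = 854² → right
3 of the 5 are right.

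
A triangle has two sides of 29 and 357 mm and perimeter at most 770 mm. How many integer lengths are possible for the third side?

Triangle inequality: 328 < x < 386. Perimeter ≤ 770 gives x ≤ 770 − 29 − 357 = 384.
So 328 < x ≤ 384; integers 329 through 384: 56 values.

56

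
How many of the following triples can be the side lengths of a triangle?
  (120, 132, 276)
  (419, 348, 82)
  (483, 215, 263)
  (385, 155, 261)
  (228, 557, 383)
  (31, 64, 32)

(120,132,276): 120+132 ≤ 276 → not valid
(82,348,419): 82+348 > 419 → valid
(215,263,483): 215+263 ≤ 483 → not valid
(155,261,385): 155+261 > 385 → valid
(228,383,557): 228+383 > 557 → valid
(31,32,64): 31+32 ≤ 64 → not valid
3 of the 6 triples form a triangle.

3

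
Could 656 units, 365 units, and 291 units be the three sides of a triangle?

The two shorter sides sum to 656, exactly equal to the longest side 656.
That gives only a degenerate (flat) triangle — the inequality must be strict.

No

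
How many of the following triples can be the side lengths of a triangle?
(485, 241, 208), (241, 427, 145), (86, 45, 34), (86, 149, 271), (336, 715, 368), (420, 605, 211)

1

(208,241,485): 208+241 ≤ 485 → not valid
(145,241,427): 145+241 ≤ 427 → not valid
(34,45,86): 34+45 ≤ 86 → not valid
(86,149,271): 86+149 ≤ 271 → not valid
(336,368,715): 336+368 ≤ 715 → not valid
(211,420,605): 211+420 > 605 → valid
1 of the 6 triples forms a triangle.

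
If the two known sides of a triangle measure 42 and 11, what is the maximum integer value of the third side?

The third side must be strictly less than 42 + 11 = 53.
The largest integer below 53 is 52.

52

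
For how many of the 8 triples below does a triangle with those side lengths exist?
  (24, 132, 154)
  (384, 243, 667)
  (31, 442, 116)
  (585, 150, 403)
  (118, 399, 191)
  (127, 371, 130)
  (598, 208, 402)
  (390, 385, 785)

2

(24,132,154): 24+132 > 154 → valid
(243,384,667): 243+384 ≤ 667 → not valid
(31,116,442): 31+116 ≤ 442 → not valid
(150,403,585): 150+403 ≤ 585 → not valid
(118,191,399): 118+191 ≤ 399 → not valid
(127,130,371): 127+130 ≤ 371 → not valid
(208,402,598): 208+402 > 598 → valid
(385,390,785): 385+390 ≤ 785 → not valid
2 of the 8 triples form a triangle.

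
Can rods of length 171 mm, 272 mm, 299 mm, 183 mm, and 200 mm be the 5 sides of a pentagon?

A pentagon exists iff every side is shorter than the sum of the others — equivalently, the longest side is less than the sum of the rest.
Longest side 299 < 826 (sum of the remaining 4), so yes.

Yes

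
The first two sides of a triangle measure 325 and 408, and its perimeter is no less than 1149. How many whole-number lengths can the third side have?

317

Triangle inequality: 83 < x < 733. Perimeter ≥ 1149 gives x ≥ 1149 − 325 − 408 = 416.
So 416 ≤ x < 733; integers 416 through 732: 317 values.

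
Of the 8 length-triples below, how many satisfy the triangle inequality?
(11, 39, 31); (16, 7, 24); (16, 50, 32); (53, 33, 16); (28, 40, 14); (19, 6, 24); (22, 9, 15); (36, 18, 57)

4

(11,31,39): 11+31 > 39 → valid
(7,16,24): 7+16 ≤ 24 → not valid
(16,32,50): 16+32 ≤ 50 → not valid
(16,33,53): 16+33 ≤ 53 → not valid
(14,28,40): 14+28 > 40 → valid
(6,19,24): 6+19 > 24 → valid
(9,15,22): 9+15 > 22 → valid
(18,36,57): 18+36 ≤ 57 → not valid
4 of the 8 triples form a triangle.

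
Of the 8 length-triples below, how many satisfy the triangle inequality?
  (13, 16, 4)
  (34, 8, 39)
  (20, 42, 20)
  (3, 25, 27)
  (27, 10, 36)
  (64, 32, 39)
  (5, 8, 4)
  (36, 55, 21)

7

(4,13,16): 4+13 > 16 → valid
(8,34,39): 8+34 > 39 → valid
(20,20,42): 20+20 ≤ 42 → not valid
(3,25,27): 3+25 > 27 → valid
(10,27,36): 10+27 > 36 → valid
(32,39,64): 32+39 > 64 → valid
(4,5,8): 4+5 > 8 → valid
(21,36,55): 21+36 > 55 → valid
7 of the 8 triples form a triangle.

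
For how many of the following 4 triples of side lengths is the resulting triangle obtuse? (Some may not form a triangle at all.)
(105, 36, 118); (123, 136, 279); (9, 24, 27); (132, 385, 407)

2

(105,36,118): 36²+105² = 12321 < 13924 = 118² → obtuse
(123,136,279): 123+136 ≤ 279, not a triangle
(9,24,27): 9²+24² = 657 < 729 = 27² → obtuse
(132,385,407): 132²+385² = 165649 = 407² → right
2 of the 4 are obtuse.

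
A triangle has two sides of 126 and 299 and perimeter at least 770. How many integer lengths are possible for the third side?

Triangle inequality: 173 < x < 425. Perimeter ≥ 770 gives x ≥ 770 − 126 − 299 = 345.
So 345 ≤ x < 425; integers 345 through 424: 80 values.

80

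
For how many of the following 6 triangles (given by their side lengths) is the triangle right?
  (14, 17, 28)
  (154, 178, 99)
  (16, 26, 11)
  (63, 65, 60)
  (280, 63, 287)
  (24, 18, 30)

(14,17,28): 14²+17² = 485 < 784 = 28² → obtuse
(154,178,99): 99²+154² = 33517 > 31684 = 178² → acute
(16,26,11): 11²+16² = 377 < 676 = 26² → obtuse
(63,65,60): 60²+63² = 7569 > 4225 = 65² → acute
(280,63,287): 63²+280² = 82369 = 287² → right
(24,18,30): 18²+24² = 900 = 30² → right
2 of the 6 are right.

2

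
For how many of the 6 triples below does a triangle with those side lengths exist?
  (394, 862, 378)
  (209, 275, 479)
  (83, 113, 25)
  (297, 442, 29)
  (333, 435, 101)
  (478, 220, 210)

(378,394,862): 378+394 ≤ 862 → not valid
(209,275,479): 209+275 > 479 → valid
(25,83,113): 25+83 ≤ 113 → not valid
(29,297,442): 29+297 ≤ 442 → not valid
(101,333,435): 101+333 ≤ 435 → not valid
(210,220,478): 210+220 ≤ 478 → not valid
1 of the 6 triples forms a triangle.

1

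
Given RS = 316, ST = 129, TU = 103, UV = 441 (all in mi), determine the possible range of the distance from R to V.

0 ≤ RV ≤ 989 mi

The maximum is all hops collinear in one direction: 316 + 129 + 103 + 441 = 989.
The longest hop is 441; the others sum to 548. Since 441 ≤ 548, the path can fold back on itself completely, so the minimum distance is 0.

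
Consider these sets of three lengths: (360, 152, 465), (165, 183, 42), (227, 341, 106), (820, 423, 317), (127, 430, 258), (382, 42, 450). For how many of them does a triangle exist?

2

(152,360,465): 152+360 > 465 → valid
(42,165,183): 42+165 > 183 → valid
(106,227,341): 106+227 ≤ 341 → not valid
(317,423,820): 317+423 ≤ 820 → not valid
(127,258,430): 127+258 ≤ 430 → not valid
(42,382,450): 42+382 ≤ 450 → not valid
2 of the 6 triples form a triangle.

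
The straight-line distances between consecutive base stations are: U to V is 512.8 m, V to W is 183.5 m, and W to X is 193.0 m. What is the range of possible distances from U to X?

The maximum is all hops collinear in one direction: 512.8 + 183.5 + 193.0 = 889.3.
The longest hop is 512.8; the others sum to 376.5. Folding the others back against it leaves at least 512.8 − 376.5 = 136.3.

136.3 ≤ UX ≤ 889.3 m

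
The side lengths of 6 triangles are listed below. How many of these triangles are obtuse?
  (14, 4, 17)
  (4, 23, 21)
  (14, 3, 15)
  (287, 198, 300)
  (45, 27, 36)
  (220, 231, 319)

(14,4,17): 4²+14² = 212 < 289 = 17² → obtuse
(4,23,21): 4²+21² = 457 < 529 = 23² → obtuse
(14,3,15): 3²+14² = 205 < 225 = 15² → obtuse
(287,198,300): 198²+287² = 121573 > 90000 = 300² → acute
(45,27,36): 27²+36² = 2025 = 45² → right
(220,231,319): 220²+231² = 101761 = 319² → right
3 of the 6 are obtuse.

3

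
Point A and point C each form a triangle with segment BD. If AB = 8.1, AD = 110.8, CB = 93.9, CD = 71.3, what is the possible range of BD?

From triangle ABD: |8.1 − 110.8| < BD < 8.1 + 110.8, i.e. 102.7 < BD < 118.9.
From triangle CBD: 22.6 < BD < 165.2.
Both must hold, so BD lies in the intersection.

102.7 < BD < 118.9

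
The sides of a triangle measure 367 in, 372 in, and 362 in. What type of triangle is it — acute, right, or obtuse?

Compare the square of the longest side to the sum of squares of the other two: 362² + 367² = 265733 > 138384 = 372².

acute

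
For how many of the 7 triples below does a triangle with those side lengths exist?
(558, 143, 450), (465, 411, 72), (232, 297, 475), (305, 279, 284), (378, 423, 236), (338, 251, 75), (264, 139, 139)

(143,450,558): 143+450 > 558 → valid
(72,411,465): 72+411 > 465 → valid
(232,297,475): 232+297 > 475 → valid
(279,284,305): 279+284 > 305 → valid
(236,378,423): 236+378 > 423 → valid
(75,251,338): 75+251 ≤ 338 → not valid
(139,139,264): 139+139 > 264 → valid
6 of the 7 triples form a triangle.

6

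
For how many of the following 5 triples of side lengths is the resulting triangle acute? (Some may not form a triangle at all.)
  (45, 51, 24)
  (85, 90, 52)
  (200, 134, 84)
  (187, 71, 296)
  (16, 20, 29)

(45,51,24): 24²+45² = 2601 = 51² → right
(85,90,52): 52²+85² = 9929 > 8100 = 90² → acute
(200,134,84): 84²+134² = 25012 < 40000 = 200² → obtuse
(187,71,296): 71+187 ≤ 296, not a triangle
(16,20,29): 16²+20² = 656 < 841 = 29² → obtuse
1 of the 5 is acute.

1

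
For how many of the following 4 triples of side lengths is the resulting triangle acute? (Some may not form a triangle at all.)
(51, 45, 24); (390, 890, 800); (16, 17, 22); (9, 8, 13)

1

(51,45,24): 24²+45² = 2601 = 51² → right
(390,890,800): 390²+800² = 792100 = 890² → right
(16,17,22): 16²+17² = 545 > 484 = 22² → acute
(9,8,13): 8²+9² = 145 < 169 = 13² → obtuse
1 of the 4 is acute.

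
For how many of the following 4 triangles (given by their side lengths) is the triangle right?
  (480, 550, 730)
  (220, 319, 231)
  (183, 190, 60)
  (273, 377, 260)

3

(480,550,730): 480²+550² = 532900 = 730² → right
(220,319,231): 220²+231² = 101761 = 319² → right
(183,190,60): 60²+183² = 37089 > 36100 = 190² → acute
(273,377,260): 260²+273² = 142129 = 377² → right
3 of the 4 are right.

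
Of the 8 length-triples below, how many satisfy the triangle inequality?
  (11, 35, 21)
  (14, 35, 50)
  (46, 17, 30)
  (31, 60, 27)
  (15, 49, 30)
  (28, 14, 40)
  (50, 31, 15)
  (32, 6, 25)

2

(11,21,35): 11+21 ≤ 35 → not valid
(14,35,50): 14+35 ≤ 50 → not valid
(17,30,46): 17+30 > 46 → valid
(27,31,60): 27+31 ≤ 60 → not valid
(15,30,49): 15+30 ≤ 49 → not valid
(14,28,40): 14+28 > 40 → valid
(15,31,50): 15+31 ≤ 50 → not valid
(6,25,32): 6+25 ≤ 32 → not valid
2 of the 8 triples form a triangle.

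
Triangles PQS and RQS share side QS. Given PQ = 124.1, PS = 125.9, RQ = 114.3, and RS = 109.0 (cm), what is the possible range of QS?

5.3 < QS < 223.3

From triangle PQS: |124.1 − 125.9| < QS < 124.1 + 125.9, i.e. 1.8 < QS < 250.0.
From triangle RQS: 5.3 < QS < 223.3.
Both must hold, so QS lies in the intersection.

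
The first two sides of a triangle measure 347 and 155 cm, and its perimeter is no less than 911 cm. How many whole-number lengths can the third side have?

Triangle inequality: 192 < x < 502. Perimeter ≥ 911 gives x ≥ 911 − 347 − 155 = 409.
So 409 ≤ x < 502; integers 409 through 501: 93 values.

93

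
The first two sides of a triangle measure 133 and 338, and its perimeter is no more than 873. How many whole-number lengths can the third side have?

Triangle inequality: 205 < x < 471. Perimeter ≤ 873 gives x ≤ 873 − 133 − 338 = 402.
So 205 < x ≤ 402; integers 206 through 402: 197 values.

197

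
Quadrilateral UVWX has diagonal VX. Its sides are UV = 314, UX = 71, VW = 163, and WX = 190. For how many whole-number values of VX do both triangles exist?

109

From triangle UVX: 243 < VX < 385.
From triangle WVX: 27 < VX < 353.
Intersection: 243 < VX < 353, so integers 244 through 352: 109 values.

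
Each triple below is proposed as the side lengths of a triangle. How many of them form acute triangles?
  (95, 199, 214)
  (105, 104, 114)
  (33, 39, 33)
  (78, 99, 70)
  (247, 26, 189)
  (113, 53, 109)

5

(95,199,214): 95²+199² = 48626 > 45796 = 214² → acute
(105,104,114): 104²+105² = 21841 > 12996 = 114² → acute
(33,39,33): 33²+33² = 2178 > 1521 = 39² → acute
(78,99,70): 70²+78² = 10984 > 9801 = 99² → acute
(247,26,189): 26+189 ≤ 247, not a triangle
(113,53,109): 53²+109² = 14690 > 12769 = 113² → acute
5 of the 6 are acute.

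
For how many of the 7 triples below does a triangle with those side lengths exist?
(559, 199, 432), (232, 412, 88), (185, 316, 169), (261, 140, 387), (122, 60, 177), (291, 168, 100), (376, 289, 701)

4

(199,432,559): 199+432 > 559 → valid
(88,232,412): 88+232 ≤ 412 → not valid
(169,185,316): 169+185 > 316 → valid
(140,261,387): 140+261 > 387 → valid
(60,122,177): 60+122 > 177 → valid
(100,168,291): 100+168 ≤ 291 → not valid
(289,376,701): 289+376 ≤ 701 → not valid
4 of the 7 triples form a triangle.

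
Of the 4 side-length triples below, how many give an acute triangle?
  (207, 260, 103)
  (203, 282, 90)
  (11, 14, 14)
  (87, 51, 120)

(207,260,103): 103²+207² = 53458 < 67600 = 260² → obtuse
(203,282,90): 90²+203² = 49309 < 79524 = 282² → obtuse
(11,14,14): 11²+14² = 317 > 196 = 14² → acute
(87,51,120): 51²+87² = 10170 < 14400 = 120² → obtuse
1 of the 4 is acute.

1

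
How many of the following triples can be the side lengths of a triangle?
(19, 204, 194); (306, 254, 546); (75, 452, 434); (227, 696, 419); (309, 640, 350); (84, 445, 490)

(19,194,204): 19+194 > 204 → valid
(254,306,546): 254+306 > 546 → valid
(75,434,452): 75+434 > 452 → valid
(227,419,696): 227+419 ≤ 696 → not valid
(309,350,640): 309+350 > 640 → valid
(84,445,490): 84+445 > 490 → valid
5 of the 6 triples form a triangle.

5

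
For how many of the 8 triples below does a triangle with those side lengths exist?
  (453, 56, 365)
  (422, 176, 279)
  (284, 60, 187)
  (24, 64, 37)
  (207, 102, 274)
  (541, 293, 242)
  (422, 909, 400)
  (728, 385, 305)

(56,365,453): 56+365 ≤ 453 → not valid
(176,279,422): 176+279 > 422 → valid
(60,187,284): 60+187 ≤ 284 → not valid
(24,37,64): 24+37 ≤ 64 → not valid
(102,207,274): 102+207 > 274 → valid
(242,293,541): 242+293 ≤ 541 → not valid
(400,422,909): 400+422 ≤ 909 → not valid
(305,385,728): 305+385 ≤ 728 → not valid
2 of the 8 triples form a triangle.

2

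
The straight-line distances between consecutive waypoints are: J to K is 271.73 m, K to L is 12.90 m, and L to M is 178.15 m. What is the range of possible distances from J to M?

80.68 ≤ JM ≤ 462.78 m

The maximum is all hops collinear in one direction: 271.73 + 12.90 + 178.15 = 462.78.
The longest hop is 271.73; the others sum to 191.05. Folding the others back against it leaves at least 271.73 − 191.05 = 80.68.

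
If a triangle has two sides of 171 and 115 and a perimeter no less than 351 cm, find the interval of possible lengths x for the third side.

Triangle inequality alone gives 56 < x < 286.
The perimeter condition gives x ≥ 351 − 171 − 115 = 65.
Intersecting the two: 65 ≤ x < 286.

65 ≤ x < 286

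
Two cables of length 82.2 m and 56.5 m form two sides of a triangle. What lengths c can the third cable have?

25.7 < c < 138.7 (m)

By the triangle inequality, c must be less than 82.2 + 56.5 = 138.7 and greater than |82.2 − 56.5| = 25.7.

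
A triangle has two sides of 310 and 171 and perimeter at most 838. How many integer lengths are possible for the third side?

218

Triangle inequality: 139 < x < 481. Perimeter ≤ 838 gives x ≤ 838 − 310 − 171 = 357.
So 139 < x ≤ 357; integers 140 through 357: 218 values.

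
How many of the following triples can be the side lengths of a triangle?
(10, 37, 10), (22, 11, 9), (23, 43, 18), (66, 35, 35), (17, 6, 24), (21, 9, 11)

1

(10,10,37): 10+10 ≤ 37 → not valid
(9,11,22): 9+11 ≤ 22 → not valid
(18,23,43): 18+23 ≤ 43 → not valid
(35,35,66): 35+35 > 66 → valid
(6,17,24): 6+17 ≤ 24 → not valid
(9,11,21): 9+11 ≤ 21 → not valid
1 of the 6 triples forms a triangle.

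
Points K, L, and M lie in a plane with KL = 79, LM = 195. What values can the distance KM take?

By the triangle inequality, |79 − 195| ≤ KM ≤ 79 + 195.

116 ≤ KM ≤ 274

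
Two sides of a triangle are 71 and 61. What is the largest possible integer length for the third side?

The third side must be strictly less than 71 + 61 = 132.
The largest integer below 132 is 131.

131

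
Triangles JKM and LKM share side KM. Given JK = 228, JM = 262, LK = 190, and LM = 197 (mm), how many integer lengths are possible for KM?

352

From triangle JKM: 34 < KM < 490.
From triangle LKM: 7 < KM < 387.
Intersection: 34 < KM < 387, so integers 35 through 386: 352 values.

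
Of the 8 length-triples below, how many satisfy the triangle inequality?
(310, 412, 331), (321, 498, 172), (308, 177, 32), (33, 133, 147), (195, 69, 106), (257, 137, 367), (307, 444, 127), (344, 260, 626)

3

(310,331,412): 310+331 > 412 → valid
(172,321,498): 172+321 ≤ 498 → not valid
(32,177,308): 32+177 ≤ 308 → not valid
(33,133,147): 33+133 > 147 → valid
(69,106,195): 69+106 ≤ 195 → not valid
(137,257,367): 137+257 > 367 → valid
(127,307,444): 127+307 ≤ 444 → not valid
(260,344,626): 260+344 ≤ 626 → not valid
3 of the 8 triples form a triangle.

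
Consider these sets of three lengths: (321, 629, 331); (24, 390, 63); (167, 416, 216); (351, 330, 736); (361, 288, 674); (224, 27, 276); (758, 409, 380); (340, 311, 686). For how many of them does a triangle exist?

(321,331,629): 321+331 > 629 → valid
(24,63,390): 24+63 ≤ 390 → not valid
(167,216,416): 167+216 ≤ 416 → not valid
(330,351,736): 330+351 ≤ 736 → not valid
(288,361,674): 288+361 ≤ 674 → not valid
(27,224,276): 27+224 ≤ 276 → not valid
(380,409,758): 380+409 > 758 → valid
(311,340,686): 311+340 ≤ 686 → not valid
2 of the 8 triples form a triangle.

2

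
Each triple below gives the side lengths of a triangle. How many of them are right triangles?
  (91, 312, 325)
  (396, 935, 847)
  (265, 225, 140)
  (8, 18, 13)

3

(91,312,325): 91²+312² = 105625 = 325² → right
(396,935,847): 396²+847² = 874225 = 935² → right
(265,225,140): 140²+225² = 70225 = 265² → right
(8,18,13): 8²+13² = 233 < 324 = 18² → obtuse
3 of the 4 are right.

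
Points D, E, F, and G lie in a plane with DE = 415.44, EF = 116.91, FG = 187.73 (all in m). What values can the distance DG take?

The maximum is all hops collinear in one direction: 415.44 + 116.91 + 187.73 = 720.08.
The longest hop is 415.44; the others sum to 304.64. Folding the others back against it leaves at least 415.44 − 304.64 = 110.80.

110.80 ≤ DG ≤ 720.08 m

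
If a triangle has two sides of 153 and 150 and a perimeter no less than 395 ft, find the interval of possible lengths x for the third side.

92 ≤ x < 303 ft

Triangle inequality alone gives 3 < x < 303.
The perimeter condition gives x ≥ 395 − 153 − 150 = 92.
Intersecting the two: 92 ≤ x < 303.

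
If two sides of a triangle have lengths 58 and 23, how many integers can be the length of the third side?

The third side lies in the open interval (35, 81).
Integers from 36 to 80 inclusive: 80 − 36 + 1 = 45.

45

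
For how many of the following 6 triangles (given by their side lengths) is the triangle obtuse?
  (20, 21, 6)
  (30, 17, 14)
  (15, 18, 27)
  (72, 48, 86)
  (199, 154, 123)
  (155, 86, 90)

(20,21,6): 6²+20² = 436 < 441 = 21² → obtuse
(30,17,14): 14²+17² = 485 < 900 = 30² → obtuse
(15,18,27): 15²+18² = 549 < 729 = 27² → obtuse
(72,48,86): 48²+72² = 7488 > 7396 = 86² → acute
(199,154,123): 123²+154² = 38845 < 39601 = 199² → obtuse
(155,86,90): 86²+90² = 15496 < 24025 = 155² → obtuse
5 of the 6 are obtuse.

5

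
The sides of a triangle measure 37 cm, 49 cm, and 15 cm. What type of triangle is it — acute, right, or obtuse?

Compare the square of the longest side to the sum of squares of the other two: 15² + 37² = 1594 < 2401 = 49².

obtuse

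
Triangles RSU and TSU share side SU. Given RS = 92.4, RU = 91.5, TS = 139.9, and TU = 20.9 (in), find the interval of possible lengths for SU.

From triangle RSU: |92.4 − 91.5| < SU < 92.4 + 91.5, i.e. 0.9 < SU < 183.9.
From triangle TSU: 119.0 < SU < 160.8.
Both must hold, so SU lies in the intersection.

119.0 < SU < 160.8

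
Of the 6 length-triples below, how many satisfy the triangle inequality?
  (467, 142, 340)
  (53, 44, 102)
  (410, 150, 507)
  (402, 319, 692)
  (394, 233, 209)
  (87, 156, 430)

(142,340,467): 142+340 > 467 → valid
(44,53,102): 44+53 ≤ 102 → not valid
(150,410,507): 150+410 > 507 → valid
(319,402,692): 319+402 > 692 → valid
(209,233,394): 209+233 > 394 → valid
(87,156,430): 87+156 ≤ 430 → not valid
4 of the 6 triples form a triangle.

4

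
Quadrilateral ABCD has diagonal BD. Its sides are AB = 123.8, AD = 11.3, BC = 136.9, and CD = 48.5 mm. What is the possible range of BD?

112.5 < BD < 135.1

From triangle ABD: |123.8 − 11.3| < BD < 123.8 + 11.3, i.e. 112.5 < BD < 135.1.
From triangle CBD: 88.4 < BD < 185.4.
Both must hold, so BD lies in the intersection.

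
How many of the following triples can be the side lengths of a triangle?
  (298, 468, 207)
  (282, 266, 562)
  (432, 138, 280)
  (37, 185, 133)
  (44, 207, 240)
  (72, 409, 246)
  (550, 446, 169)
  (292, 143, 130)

(207,298,468): 207+298 > 468 → valid
(266,282,562): 266+282 ≤ 562 → not valid
(138,280,432): 138+280 ≤ 432 → not valid
(37,133,185): 37+133 ≤ 185 → not valid
(44,207,240): 44+207 > 240 → valid
(72,246,409): 72+246 ≤ 409 → not valid
(169,446,550): 169+446 > 550 → valid
(130,143,292): 130+143 ≤ 292 → not valid
3 of the 8 triples form a triangle.

3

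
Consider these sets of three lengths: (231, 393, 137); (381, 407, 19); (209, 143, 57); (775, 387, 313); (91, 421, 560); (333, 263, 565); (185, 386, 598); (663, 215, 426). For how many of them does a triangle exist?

1

(137,231,393): 137+231 ≤ 393 → not valid
(19,381,407): 19+381 ≤ 407 → not valid
(57,143,209): 57+143 ≤ 209 → not valid
(313,387,775): 313+387 ≤ 775 → not valid
(91,421,560): 91+421 ≤ 560 → not valid
(263,333,565): 263+333 > 565 → valid
(185,386,598): 185+386 ≤ 598 → not valid
(215,426,663): 215+426 ≤ 663 → not valid
1 of the 8 triples forms a triangle.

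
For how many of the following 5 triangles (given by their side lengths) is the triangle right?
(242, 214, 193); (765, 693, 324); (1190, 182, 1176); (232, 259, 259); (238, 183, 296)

(242,214,193): 193²+214² = 83045 > 58564 = 242² → acute
(765,693,324): 324²+693² = 585225 = 765² → right
(1190,182,1176): 182²+1176² = 1416100 = 1190² → right
(232,259,259): 232²+259² = 120905 > 67081 = 259² → acute
(238,183,296): 183²+238² = 90133 > 87616 = 296² → acute
2 of the 5 are right.

2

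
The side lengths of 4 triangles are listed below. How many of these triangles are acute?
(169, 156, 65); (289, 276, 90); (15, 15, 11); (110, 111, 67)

3

(169,156,65): 65²+156² = 28561 = 169² → right
(289,276,90): 90²+276² = 84276 > 83521 = 289² → acute
(15,15,11): 11²+15² = 346 > 225 = 15² → acute
(110,111,67): 67²+110² = 16589 > 12321 = 111² → acute
3 of the 4 are acute.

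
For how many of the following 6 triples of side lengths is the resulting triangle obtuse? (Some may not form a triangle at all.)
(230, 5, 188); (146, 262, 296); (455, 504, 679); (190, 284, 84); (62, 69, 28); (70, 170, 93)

(230,5,188): 5+188 ≤ 230, not a triangle
(146,262,296): 146²+262² = 89960 > 87616 = 296² → acute
(455,504,679): 455²+504² = 461041 = 679² → right
(190,284,84): 84+190 ≤ 284, not a triangle
(62,69,28): 28²+62² = 4628 < 4761 = 69² → obtuse
(70,170,93): 70+93 ≤ 170, not a triangle
1 of the 6 is obtuse.

1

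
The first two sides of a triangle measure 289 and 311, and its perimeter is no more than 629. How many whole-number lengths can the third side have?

Triangle inequality: 22 < x < 600. Perimeter ≤ 629 gives x ≤ 629 − 289 − 311 = 29.
So 22 < x ≤ 29; integers 23 through 29: 7 values.

7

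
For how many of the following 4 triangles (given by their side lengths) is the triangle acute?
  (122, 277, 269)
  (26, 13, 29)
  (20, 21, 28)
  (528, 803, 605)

(122,277,269): 122²+269² = 87245 > 76729 = 277² → acute
(26,13,29): 13²+26² = 845 > 841 = 29² → acute
(20,21,28): 20²+21² = 841 > 784 = 28² → acute
(528,803,605): 528²+605² = 644809 = 803² → right
3 of the 4 are acute.

3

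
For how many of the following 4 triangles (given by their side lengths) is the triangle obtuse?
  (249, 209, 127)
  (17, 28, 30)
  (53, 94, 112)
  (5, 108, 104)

(249,209,127): 127²+209² = 59810 < 62001 = 249² → obtuse
(17,28,30): 17²+28² = 1073 > 900 = 30² → acute
(53,94,112): 53²+94² = 11645 < 12544 = 112² → obtuse
(5,108,104): 5²+104² = 10841 < 11664 = 108² → obtuse
3 of the 4 are obtuse.

3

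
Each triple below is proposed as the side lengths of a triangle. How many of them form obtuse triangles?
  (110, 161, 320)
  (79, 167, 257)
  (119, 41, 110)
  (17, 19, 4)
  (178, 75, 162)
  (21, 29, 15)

(110,161,320): 110+161 ≤ 320, not a triangle
(79,167,257): 79+167 ≤ 257, not a triangle
(119,41,110): 41²+110² = 13781 < 14161 = 119² → obtuse
(17,19,4): 4²+17² = 305 < 361 = 19² → obtuse
(178,75,162): 75²+162² = 31869 > 31684 = 178² → acute
(21,29,15): 15²+21² = 666 < 841 = 29² → obtuse
3 of the 6 are obtuse.

3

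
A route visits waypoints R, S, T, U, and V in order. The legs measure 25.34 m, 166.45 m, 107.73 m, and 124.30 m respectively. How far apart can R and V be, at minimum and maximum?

The maximum is all hops collinear in one direction: 25.34 + 166.45 + 107.73 + 124.30 = 423.82.
The longest hop is 166.45; the others sum to 257.37. Since 166.45 ≤ 257.37, the path can fold back on itself completely, so the minimum distance is 0.

0 ≤ RV ≤ 423.82 m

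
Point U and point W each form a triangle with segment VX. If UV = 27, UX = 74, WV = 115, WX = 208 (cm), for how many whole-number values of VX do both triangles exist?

From triangle UVX: 47 < VX < 101.
From triangle WVX: 93 < VX < 323.
Intersection: 93 < VX < 101, so integers 94 through 100: 7 values.

7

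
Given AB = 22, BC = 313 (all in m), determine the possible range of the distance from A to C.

By the triangle inequality, |22 − 313| ≤ AC ≤ 22 + 313.

291 ≤ AC ≤ 335 m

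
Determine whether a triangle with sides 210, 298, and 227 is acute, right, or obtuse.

acute

Compare the square of the longest side to the sum of squares of the other two: 210² + 227² = 95629 > 88804 = 298².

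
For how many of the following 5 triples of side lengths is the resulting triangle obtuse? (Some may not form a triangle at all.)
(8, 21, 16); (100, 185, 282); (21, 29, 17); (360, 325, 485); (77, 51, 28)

4

(8,21,16): 8²+16² = 320 < 441 = 21² → obtuse
(100,185,282): 100²+185² = 44225 < 79524 = 282² → obtuse
(21,29,17): 17²+21² = 730 < 841 = 29² → obtuse
(360,325,485): 325²+360² = 235225 = 485² → right
(77,51,28): 28²+51² = 3385 < 5929 = 77² → obtuse
4 of the 5 are obtuse.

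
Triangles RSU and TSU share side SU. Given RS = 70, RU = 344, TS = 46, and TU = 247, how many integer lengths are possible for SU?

18

From triangle RSU: 274 < SU < 414.
From triangle TSU: 201 < SU < 293.
Intersection: 274 < SU < 293, so integers 275 through 292: 18 values.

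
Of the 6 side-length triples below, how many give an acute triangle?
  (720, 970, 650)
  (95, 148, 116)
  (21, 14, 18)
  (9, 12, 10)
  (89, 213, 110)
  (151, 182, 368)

(720,970,650): 650²+720² = 940900 = 970² → right
(95,148,116): 95²+116² = 22481 > 21904 = 148² → acute
(21,14,18): 14²+18² = 520 > 441 = 21² → acute
(9,12,10): 9²+10² = 181 > 144 = 12² → acute
(89,213,110): 89+110 ≤ 213, not a triangle
(151,182,368): 151+182 ≤ 368, not a triangle
3 of the 6 are acute.

3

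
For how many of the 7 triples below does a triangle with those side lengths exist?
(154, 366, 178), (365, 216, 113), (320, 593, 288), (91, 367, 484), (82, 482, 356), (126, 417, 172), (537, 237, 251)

(154,178,366): 154+178 ≤ 366 → not valid
(113,216,365): 113+216 ≤ 365 → not valid
(288,320,593): 288+320 > 593 → valid
(91,367,484): 91+367 ≤ 484 → not valid
(82,356,482): 82+356 ≤ 482 → not valid
(126,172,417): 126+172 ≤ 417 → not valid
(237,251,537): 237+251 ≤ 537 → not valid
1 of the 7 triples forms a triangle.

1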